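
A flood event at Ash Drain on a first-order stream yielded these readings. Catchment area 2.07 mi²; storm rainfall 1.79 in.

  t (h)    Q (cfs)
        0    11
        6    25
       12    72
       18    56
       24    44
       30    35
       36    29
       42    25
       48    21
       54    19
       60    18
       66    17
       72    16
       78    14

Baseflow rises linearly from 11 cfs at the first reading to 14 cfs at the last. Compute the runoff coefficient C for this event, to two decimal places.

ΣQ_DR = 227.0 cfs; V = ΣQ_DR·Δt = 4.903 × 10^6 ft³.
Runoff depth d = V / A = 1.020 in.
C = d / P = 1.020 / 1.79 = 0.57.

C ≈ 0.57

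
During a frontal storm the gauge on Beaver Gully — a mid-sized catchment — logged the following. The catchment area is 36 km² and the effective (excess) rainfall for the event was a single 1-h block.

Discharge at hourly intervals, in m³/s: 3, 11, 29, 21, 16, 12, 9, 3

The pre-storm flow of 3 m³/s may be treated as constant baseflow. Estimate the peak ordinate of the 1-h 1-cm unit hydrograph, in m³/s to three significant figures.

U_p ≈ 32.5 m³/s

Direct runoff: 0.0, 8.0, 26.0, 18.0, 13.0, 9.0, 6.0, 0.0 m³/s; ΣQ_DR = 80.00 m³/s, peak = 26.0 m³/s.
Runoff depth d = ΣQ_DR·Δt / A = 80.00 × 3600 / (36 km²) = 8.000 mm.
The 1-cm UH is the DRH scaled by (10 mm)/d, so U_p = 26.0 × 10/8.000 = 32.5 m³/s.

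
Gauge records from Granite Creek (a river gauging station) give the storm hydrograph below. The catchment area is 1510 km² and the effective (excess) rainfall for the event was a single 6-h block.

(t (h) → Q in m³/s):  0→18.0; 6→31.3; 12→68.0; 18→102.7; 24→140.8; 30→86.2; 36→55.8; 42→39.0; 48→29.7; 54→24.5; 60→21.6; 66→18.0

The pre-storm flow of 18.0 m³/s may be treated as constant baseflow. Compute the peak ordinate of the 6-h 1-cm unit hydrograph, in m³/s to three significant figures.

Direct runoff: 0.0, 13.3, 50.0, 84.7, 122.8, 68.2, 37.8, 21.0, 11.7, 6.5, 3.6, 0.0 m³/s; ΣQ_DR = 419.6 m³/s, peak = 122.8 m³/s.
Runoff depth d = ΣQ_DR·Δt / A = 419.6 × 21600 / (1510 km²) = 6.002 mm.
The 1-cm UH is the DRH scaled by (10 mm)/d, so U_p = 122.8 × 10/6.002 = 205 m³/s.

U_p ≈ 205 m³/s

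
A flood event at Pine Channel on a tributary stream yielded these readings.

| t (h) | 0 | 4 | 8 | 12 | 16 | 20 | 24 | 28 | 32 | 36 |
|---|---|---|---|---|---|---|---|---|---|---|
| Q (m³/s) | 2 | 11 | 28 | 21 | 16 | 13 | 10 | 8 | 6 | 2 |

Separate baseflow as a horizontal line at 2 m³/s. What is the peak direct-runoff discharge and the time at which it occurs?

Subtracting baseflow gives direct-runoff ordinates: 0.0, 9.0, 26.0, 19.0, 14.0, 11.0, 8.0, 6.0, 4.0, 0.0 m³/s.
The maximum is 26.0 m³/s, occurring at the reading for t = 8 h.

Q_p = 26.0 m³/s at t = 8 h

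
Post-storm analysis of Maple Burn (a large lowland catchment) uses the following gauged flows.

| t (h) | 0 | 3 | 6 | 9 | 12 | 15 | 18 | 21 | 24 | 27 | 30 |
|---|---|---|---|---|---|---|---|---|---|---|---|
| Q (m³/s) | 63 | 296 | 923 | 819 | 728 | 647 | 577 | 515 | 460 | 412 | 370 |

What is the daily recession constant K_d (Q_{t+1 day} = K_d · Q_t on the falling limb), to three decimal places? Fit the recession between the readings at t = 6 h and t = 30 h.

K_d ≈ 0.401

Between t = 6 h and t = 30 h the flow falls from 923 to 370 m³/s over 8×3 h = 24 h.
Per-interval ratio K = (370/923)^(1/8) = 0.8920; K_d = K^(24/3) = 0.401.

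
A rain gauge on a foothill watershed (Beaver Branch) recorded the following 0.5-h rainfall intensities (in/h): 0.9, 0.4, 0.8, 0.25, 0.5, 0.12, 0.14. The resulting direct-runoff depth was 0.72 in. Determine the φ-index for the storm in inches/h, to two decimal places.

φ ≈ 0.29 in/h

Only the 4 blocks with intensity above φ contribute runoff: 0.9, 0.4, 0.8, 0.5 in/h.
Σ(I−φ)·Δt = d  ⇒  (0.9+0.4+0.8+0.5 − 4φ)·0.5 = 0.72
φ = (2.600 − 0.72/0.5) / 4 = 0.29 in/h.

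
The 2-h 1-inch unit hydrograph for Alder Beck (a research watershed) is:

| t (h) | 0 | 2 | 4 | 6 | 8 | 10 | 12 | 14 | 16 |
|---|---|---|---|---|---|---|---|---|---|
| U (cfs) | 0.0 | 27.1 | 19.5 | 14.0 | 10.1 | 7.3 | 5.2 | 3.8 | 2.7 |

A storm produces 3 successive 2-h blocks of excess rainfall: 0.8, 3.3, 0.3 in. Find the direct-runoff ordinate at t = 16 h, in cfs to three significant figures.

Q ≈ 16.3 cfs

By discrete convolution, Q_j = Σ (P_i / 1 in) · U_{j−i}.
At t = 16 h (j=8): Q = (0.8/1)·2.7 + (3.3/1)·3.8 + (0.3/1)·5.2 = 16.3 cfs.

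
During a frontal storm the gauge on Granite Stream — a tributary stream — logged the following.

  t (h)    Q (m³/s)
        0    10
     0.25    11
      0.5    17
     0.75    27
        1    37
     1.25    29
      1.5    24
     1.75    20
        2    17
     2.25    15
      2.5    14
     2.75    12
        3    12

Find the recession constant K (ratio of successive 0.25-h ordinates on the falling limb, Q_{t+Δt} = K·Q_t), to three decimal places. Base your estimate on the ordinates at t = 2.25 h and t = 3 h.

Using the recession-limb readings at t = 2.25 h and t = 3 h: Q falls from 15 to 12 m³/s over 3 intervals.
K = (Q₂/Q₁)^(1/3) = (12/15)^(1/3) = 0.928.

K ≈ 0.928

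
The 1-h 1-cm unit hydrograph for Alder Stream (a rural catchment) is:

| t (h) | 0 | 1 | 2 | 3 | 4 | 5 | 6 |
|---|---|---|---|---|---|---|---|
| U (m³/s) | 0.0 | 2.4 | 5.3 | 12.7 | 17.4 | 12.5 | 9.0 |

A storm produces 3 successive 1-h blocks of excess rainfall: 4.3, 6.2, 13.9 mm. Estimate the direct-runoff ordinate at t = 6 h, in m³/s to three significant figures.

Q ≈ 35.8 m³/s

By discrete convolution, Q_j = Σ (P_i / 10 mm) · U_{j−i}.
At t = 6 h (j=6): Q = (4.3/10)·9.0 + (6.2/10)·12.5 + (13.9/10)·17.4 = 35.8 m³/s.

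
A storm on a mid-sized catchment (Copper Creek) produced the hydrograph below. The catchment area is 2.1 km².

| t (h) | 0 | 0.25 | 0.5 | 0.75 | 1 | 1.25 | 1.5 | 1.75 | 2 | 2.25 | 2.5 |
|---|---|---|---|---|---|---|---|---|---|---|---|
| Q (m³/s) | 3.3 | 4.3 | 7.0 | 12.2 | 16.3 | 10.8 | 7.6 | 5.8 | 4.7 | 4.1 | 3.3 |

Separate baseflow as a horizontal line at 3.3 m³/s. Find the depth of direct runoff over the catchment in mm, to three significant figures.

Direct runoff: 0.0, 1.0, 3.7, 8.9, 13.0, 7.5, 4.3, 2.5, 1.4, 0.8, 0.0 m³/s; ΣQ_DR = 43.10 m³/s.
V = ΣQ_DR · Δt = 43.10 × 900 s = 38790 m³.
Over A = 2.1 km², depth = V / A = 18.5 mm.

d ≈ 18.5 mm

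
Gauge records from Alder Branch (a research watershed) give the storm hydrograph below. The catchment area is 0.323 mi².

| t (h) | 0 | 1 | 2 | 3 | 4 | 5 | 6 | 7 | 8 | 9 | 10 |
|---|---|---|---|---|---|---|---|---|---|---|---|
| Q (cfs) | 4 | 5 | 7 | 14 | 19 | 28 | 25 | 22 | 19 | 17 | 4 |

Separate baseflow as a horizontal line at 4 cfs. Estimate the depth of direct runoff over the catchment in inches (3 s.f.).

Direct runoff: 0.0, 1.0, 3.0, 10.0, 15.0, 24.0, 21.0, 18.0, 15.0, 13.0, 0.0 cfs; ΣQ_DR = 120.0 cfs.
V = ΣQ_DR · Δt = 120.0 × 3600 s = 4.320 × 10^5 ft³.
Over A = 0.323 mi², depth = V / A = 0.576 in.

d ≈ 0.576 in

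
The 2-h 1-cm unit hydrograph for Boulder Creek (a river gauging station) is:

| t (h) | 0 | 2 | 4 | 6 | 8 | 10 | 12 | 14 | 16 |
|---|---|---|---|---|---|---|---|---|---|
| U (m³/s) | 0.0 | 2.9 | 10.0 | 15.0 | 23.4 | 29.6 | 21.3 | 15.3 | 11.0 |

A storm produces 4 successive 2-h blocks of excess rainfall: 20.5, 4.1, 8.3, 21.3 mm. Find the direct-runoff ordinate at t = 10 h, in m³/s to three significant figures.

Q ≈ 104 m³/s

By discrete convolution, Q_j = Σ (P_i / 10 mm) · U_{j−i}.
At t = 10 h (j=5): Q = (20.5/10)·29.6 + (4.1/10)·23.4 + (8.3/10)·15.0 + (21.3/10)·10.0 = 104 m³/s.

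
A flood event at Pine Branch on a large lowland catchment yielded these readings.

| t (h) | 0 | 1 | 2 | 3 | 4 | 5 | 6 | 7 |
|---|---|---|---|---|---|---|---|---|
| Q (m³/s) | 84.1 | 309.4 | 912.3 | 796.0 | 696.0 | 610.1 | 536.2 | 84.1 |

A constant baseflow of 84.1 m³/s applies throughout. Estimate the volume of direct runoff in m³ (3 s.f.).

V ≈ 1.21 × 10^7 m³

Direct-runoff ordinates (Q − Q_b): 0.0, 225.3, 828.2, 711.9, 611.9, 526.0, 452.1, 0.0 m³/s.
ΣQ_DR = 3355 m³/s.
With Δt = 1 h = 3600 s, V = ΣQ_DR · Δt = 3355 × 3600 = 1.21 × 10^7 m³.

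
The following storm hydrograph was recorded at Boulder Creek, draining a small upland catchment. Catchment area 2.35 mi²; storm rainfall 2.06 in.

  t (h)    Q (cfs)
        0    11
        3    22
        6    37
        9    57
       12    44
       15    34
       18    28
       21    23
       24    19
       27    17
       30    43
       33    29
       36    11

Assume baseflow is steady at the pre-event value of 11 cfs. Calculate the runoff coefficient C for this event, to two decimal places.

ΣQ_DR = 232.0 cfs; V = ΣQ_DR·Δt = 2.506 × 10^6 ft³.
Runoff depth d = V / A = 0.4589 in.
C = d / P = 0.4589 / 2.06 = 0.22.

C ≈ 0.22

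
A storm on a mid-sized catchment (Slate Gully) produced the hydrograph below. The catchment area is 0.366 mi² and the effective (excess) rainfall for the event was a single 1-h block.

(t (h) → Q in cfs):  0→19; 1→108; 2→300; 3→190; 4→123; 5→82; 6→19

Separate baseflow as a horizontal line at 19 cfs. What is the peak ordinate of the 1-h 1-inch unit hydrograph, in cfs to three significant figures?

U_p ≈ 93.7 cfs

Direct runoff: 0.0, 89.0, 281.0, 171.0, 104.0, 63.0, 0.0 cfs; ΣQ_DR = 708.0 cfs, peak = 281.0 cfs.
Runoff depth d = ΣQ_DR·Δt / A = 708.0 × 3600 / (0.366 mi²) = 2.998 in.
The 1-inch UH is the DRH scaled by (1 in)/d, so U_p = 281.0 × 1/2.998 = 93.7 cfs.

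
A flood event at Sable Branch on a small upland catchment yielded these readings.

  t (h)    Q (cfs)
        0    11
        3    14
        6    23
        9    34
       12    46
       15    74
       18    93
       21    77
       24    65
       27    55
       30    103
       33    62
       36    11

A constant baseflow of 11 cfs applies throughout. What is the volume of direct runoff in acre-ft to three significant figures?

V ≈ 130 acre-ft

Direct-runoff ordinates (Q − Q_b): 0.0, 3.0, 12.0, 23.0, 35.0, 63.0, 82.0, 66.0, 54.0, 44.0, 92.0, 51.0, 0.0 cfs.
ΣQ_DR = 525.0 cfs.
With Δt = 3 h = 10800 s, V = ΣQ_DR · Δt = 525.0 × 10800 = 5.67 × 10^6 ft³ = 130 acre-ft.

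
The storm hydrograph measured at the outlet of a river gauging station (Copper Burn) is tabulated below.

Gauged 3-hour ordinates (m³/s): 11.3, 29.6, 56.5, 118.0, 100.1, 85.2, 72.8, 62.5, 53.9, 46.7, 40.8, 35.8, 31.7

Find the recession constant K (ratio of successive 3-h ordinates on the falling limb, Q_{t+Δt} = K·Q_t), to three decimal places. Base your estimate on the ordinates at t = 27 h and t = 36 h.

Using the recession-limb readings at t = 27 h and t = 36 h: Q falls from 46.7 to 31.7 m³/s over 3 intervals.
K = (Q₂/Q₁)^(1/3) = (31.7/46.7)^(1/3) = 0.879.

K ≈ 0.879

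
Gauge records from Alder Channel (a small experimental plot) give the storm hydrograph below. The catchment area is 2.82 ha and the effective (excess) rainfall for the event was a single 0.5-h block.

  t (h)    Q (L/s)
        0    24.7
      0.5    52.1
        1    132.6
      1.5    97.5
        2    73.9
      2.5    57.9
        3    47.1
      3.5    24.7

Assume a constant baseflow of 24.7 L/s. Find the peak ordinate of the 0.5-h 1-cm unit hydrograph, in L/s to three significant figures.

Direct runoff: 0.0, 27.4, 107.9, 72.8, 49.2, 33.2, 22.4, 0.0 L/s; ΣQ_DR = 312.9 L/s, peak = 107.9 L/s.
Runoff depth d = ΣQ_DR·Δt / A = 312.9 × 1800 / (2.82 ha) = 19.97 mm.
The 1-cm UH is the DRH scaled by (10 mm)/d, so U_p = 107.9 × 10/19.97 = 54.0 L/s.

U_p ≈ 54.0 L/s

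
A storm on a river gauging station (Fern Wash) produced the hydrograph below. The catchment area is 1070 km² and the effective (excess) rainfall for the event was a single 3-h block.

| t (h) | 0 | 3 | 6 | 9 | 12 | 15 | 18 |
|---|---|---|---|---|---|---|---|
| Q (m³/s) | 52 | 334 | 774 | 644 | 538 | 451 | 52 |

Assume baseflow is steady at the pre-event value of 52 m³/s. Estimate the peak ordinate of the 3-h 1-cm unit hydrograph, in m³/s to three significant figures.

Direct runoff: 0.0, 282.0, 722.0, 592.0, 486.0, 399.0, 0.0 m³/s; ΣQ_DR = 2481 m³/s, peak = 722.0 m³/s.
Runoff depth d = ΣQ_DR·Δt / A = 2481 × 10800 / (1070 km²) = 25.04 mm.
The 1-cm UH is the DRH scaled by (10 mm)/d, so U_p = 722.0 × 10/25.04 = 288 m³/s.

U_p ≈ 288 m³/s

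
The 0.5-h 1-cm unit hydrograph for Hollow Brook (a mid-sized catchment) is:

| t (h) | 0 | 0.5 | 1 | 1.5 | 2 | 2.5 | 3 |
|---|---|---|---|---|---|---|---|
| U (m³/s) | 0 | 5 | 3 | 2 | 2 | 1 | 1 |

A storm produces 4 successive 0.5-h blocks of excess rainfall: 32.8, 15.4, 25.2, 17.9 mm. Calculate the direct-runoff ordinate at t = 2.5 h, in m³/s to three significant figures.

Q ≈ 16.8 m³/s

By discrete convolution, Q_j = Σ (P_i / 10 mm) · U_{j−i}.
At t = 2.5 h (j=5): Q = (32.8/10)·1 + (15.4/10)·2 + (25.2/10)·2 + (17.9/10)·3 = 16.8 m³/s.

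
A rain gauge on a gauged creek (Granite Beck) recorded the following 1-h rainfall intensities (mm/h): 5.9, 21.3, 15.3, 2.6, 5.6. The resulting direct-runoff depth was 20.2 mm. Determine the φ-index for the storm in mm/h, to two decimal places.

φ ≈ 8.20 mm/h

Only the 2 blocks with intensity above φ contribute runoff: 21.3, 15.3 mm/h.
Σ(I−φ)·Δt = d  ⇒  (21.3+15.3 − 2φ)·1 = 20.2
φ = (36.60 − 20.2/1) / 2 = 8.20 mm/h.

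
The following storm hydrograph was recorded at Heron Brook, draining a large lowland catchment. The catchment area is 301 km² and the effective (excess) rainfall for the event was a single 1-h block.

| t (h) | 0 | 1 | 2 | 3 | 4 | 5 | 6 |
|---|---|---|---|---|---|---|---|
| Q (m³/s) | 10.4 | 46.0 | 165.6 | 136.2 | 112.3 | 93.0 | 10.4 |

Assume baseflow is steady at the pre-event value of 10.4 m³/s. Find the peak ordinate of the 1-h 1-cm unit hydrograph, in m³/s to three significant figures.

Direct runoff: 0.0, 35.6, 155.2, 125.8, 101.9, 82.6, 0.0 m³/s; ΣQ_DR = 501.1 m³/s, peak = 155.2 m³/s.
Runoff depth d = ΣQ_DR·Δt / A = 501.1 × 3600 / (301 km²) = 5.993 mm.
The 1-cm UH is the DRH scaled by (10 mm)/d, so U_p = 155.2 × 10/5.993 = 259 m³/s.

U_p ≈ 259 m³/s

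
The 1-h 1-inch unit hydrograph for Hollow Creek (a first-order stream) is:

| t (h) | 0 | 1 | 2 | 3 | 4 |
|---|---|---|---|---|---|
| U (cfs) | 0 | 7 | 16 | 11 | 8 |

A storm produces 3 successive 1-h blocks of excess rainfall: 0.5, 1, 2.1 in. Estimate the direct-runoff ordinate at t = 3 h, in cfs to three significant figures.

By discrete convolution, Q_j = Σ (P_i / 1 in) · U_{j−i}.
At t = 3 h (j=3): Q = (0.5/1)·11 + (1/1)·16 + (2.1/1)·7 = 36.2 cfs.

Q ≈ 36.2 cfs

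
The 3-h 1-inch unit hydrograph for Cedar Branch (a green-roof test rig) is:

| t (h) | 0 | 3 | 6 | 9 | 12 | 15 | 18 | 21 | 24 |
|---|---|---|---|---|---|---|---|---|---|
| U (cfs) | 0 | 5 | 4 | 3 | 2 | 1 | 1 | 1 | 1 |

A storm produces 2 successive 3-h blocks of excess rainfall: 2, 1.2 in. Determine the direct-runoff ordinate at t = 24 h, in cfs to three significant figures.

Q ≈ 3.20 cfs

By discrete convolution, Q_j = Σ (P_i / 1 in) · U_{j−i}.
At t = 24 h (j=8): Q = (2/1)·1 + (1.2/1)·1 = 3.20 cfs.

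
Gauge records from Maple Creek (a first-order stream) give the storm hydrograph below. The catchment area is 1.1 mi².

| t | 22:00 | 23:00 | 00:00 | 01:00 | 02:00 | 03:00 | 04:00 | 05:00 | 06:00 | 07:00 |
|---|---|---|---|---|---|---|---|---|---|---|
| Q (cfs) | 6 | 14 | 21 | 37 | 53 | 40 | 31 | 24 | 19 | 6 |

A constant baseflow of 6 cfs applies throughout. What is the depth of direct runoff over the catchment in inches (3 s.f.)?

Direct runoff: 0.0, 8.0, 15.0, 31.0, 47.0, 34.0, 25.0, 18.0, 13.0, 0.0 cfs; ΣQ_DR = 191.0 cfs.
V = ΣQ_DR · Δt = 191.0 × 3600 s = 6.876 × 10^5 ft³.
Over A = 1.1 mi², depth = V / A = 0.269 in.

d ≈ 0.269 in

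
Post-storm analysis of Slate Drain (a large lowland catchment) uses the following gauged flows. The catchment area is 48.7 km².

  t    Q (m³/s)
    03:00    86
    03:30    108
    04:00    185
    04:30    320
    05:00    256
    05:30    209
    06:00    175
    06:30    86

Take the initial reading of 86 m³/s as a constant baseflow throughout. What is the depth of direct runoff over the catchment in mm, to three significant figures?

d ≈ 27.2 mm

Direct runoff: 0.0, 22.0, 99.0, 234.0, 170.0, 123.0, 89.0, 0.0 m³/s; ΣQ_DR = 737.0 m³/s.
V = ΣQ_DR · Δt = 737.0 × 1800 s = 1.327 × 10^6 m³.
Over A = 48.7 km², depth = V / A = 27.2 mm.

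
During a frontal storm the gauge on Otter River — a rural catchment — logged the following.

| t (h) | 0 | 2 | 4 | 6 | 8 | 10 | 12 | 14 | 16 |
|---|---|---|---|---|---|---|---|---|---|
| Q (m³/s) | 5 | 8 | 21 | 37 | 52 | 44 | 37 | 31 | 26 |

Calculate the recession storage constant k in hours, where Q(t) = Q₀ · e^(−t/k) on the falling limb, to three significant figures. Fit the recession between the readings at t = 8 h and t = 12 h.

On the falling limb, Q drops from 52 to 37 m³/s between t = 8 h and t = 12 h (Δt = 4 h).
k = −Δt / ln(Q₂/Q₁) = −4 / ln(37/52) = 11.8 h.

k ≈ 11.8 h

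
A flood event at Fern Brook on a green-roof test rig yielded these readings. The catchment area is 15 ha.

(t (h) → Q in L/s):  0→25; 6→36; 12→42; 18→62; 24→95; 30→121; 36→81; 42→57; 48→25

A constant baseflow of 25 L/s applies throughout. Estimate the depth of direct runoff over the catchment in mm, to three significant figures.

Direct runoff: 0.0, 11.0, 17.0, 37.0, 70.0, 96.0, 56.0, 32.0, 0.0 L/s; ΣQ_DR = 319.0 L/s.
V = ΣQ_DR · Δt = 319.0 × 21600 s = 6.890 × 10^6 L.
Over A = 15 ha, depth = V / A = 45.9 mm.

d ≈ 45.9 mm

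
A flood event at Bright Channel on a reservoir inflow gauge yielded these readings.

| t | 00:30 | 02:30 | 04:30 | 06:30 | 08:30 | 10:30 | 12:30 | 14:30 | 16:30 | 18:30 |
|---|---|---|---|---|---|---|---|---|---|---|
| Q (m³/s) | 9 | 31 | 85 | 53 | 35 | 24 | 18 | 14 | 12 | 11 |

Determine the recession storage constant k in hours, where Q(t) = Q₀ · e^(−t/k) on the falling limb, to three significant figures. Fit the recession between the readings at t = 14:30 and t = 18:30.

k ≈ 16.6 h

On the falling limb, Q drops from 14 to 11 m³/s between t = 14:30 and t = 18:30 (Δt = 4 h).
k = −Δt / ln(Q₂/Q₁) = −4 / ln(11/14) = 16.6 h.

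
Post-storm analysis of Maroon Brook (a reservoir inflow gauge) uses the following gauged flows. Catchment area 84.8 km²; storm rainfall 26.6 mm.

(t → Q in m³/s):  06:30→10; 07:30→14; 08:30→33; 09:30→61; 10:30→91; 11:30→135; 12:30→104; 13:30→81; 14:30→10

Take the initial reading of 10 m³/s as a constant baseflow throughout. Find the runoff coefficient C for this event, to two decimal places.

ΣQ_DR = 449.0 m³/s; V = ΣQ_DR·Δt = 1.616 × 10^6 m³.
Runoff depth d = V / A = 19.06 mm.
C = d / P = 19.06 / 26.6 = 0.72.

C ≈ 0.72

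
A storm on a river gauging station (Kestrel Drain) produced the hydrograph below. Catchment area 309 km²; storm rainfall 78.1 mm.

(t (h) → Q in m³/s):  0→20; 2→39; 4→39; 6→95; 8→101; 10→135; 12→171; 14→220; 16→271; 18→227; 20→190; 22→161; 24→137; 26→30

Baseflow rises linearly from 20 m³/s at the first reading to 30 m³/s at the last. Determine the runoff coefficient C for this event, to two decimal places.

ΣQ_DR = 1486 m³/s; V = ΣQ_DR·Δt = 1.070 × 10^7 m³.
Runoff depth d = V / A = 34.63 mm.
C = d / P = 34.63 / 78.1 = 0.44.

C ≈ 0.44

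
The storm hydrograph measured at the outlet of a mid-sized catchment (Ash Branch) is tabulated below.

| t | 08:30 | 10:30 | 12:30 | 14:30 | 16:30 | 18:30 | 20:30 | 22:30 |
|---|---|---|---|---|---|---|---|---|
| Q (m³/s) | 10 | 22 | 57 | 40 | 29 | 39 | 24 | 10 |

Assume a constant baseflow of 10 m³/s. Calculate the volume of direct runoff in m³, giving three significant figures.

Direct-runoff ordinates (Q − Q_b): 0.0, 12.0, 47.0, 30.0, 19.0, 29.0, 14.0, 0.0 m³/s.
ΣQ_DR = 151.0 m³/s.
With Δt = 2 h = 7200 s, V = ΣQ_DR · Δt = 151.0 × 7200 = 1.09 × 10^6 m³.

V ≈ 1.09 × 10^6 m³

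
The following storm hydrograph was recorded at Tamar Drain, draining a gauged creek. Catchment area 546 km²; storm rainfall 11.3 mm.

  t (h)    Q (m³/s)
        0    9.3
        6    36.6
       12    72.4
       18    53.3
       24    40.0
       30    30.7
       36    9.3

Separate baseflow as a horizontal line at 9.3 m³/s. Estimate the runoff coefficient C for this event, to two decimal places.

C ≈ 0.65

ΣQ_DR = 186.5 m³/s; V = ΣQ_DR·Δt = 4.028 × 10^6 m³.
Runoff depth d = V / A = 7.378 mm.
C = d / P = 7.378 / 11.3 = 0.65.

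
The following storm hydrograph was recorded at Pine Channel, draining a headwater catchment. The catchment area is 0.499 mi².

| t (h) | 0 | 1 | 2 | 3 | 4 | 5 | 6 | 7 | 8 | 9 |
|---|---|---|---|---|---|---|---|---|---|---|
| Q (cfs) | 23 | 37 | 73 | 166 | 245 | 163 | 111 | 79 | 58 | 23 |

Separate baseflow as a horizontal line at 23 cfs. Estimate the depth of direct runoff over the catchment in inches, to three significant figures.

Direct runoff: 0.0, 14.0, 50.0, 143.0, 222.0, 140.0, 88.0, 56.0, 35.0, 0.0 cfs; ΣQ_DR = 748.0 cfs.
V = ΣQ_DR · Δt = 748.0 × 3600 s = 2.693 × 10^6 ft³.
Over A = 0.499 mi², depth = V / A = 2.32 in.

d ≈ 2.32 in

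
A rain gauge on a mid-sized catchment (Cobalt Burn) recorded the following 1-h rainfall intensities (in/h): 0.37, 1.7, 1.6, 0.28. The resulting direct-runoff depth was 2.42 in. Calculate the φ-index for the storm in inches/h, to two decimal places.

φ ≈ 0.44 in/h

Only the 2 blocks with intensity above φ contribute runoff: 1.7, 1.6 in/h.
Σ(I−φ)·Δt = d  ⇒  (1.7+1.6 − 2φ)·1 = 2.42
φ = (3.300 − 2.42/1) / 2 = 0.44 in/h.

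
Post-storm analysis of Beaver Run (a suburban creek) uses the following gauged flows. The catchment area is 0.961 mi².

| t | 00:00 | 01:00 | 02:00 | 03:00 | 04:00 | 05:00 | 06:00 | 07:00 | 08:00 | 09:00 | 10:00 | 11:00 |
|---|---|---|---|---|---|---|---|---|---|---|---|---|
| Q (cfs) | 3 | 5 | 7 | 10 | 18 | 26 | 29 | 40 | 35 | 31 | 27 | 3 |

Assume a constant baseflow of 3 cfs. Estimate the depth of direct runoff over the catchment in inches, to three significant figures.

d ≈ 0.319 in

Direct runoff: 0.0, 2.0, 4.0, 7.0, 15.0, 23.0, 26.0, 37.0, 32.0, 28.0, 24.0, 0.0 cfs; ΣQ_DR = 198.0 cfs.
V = ΣQ_DR · Δt = 198.0 × 3600 s = 7.128 × 10^5 ft³.
Over A = 0.961 mi², depth = V / A = 0.319 in.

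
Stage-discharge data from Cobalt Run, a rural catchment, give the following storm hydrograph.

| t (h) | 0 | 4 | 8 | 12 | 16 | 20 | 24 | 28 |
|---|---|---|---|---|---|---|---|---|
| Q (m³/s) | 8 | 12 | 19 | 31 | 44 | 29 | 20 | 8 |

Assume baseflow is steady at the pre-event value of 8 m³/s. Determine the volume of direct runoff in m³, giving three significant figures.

Direct-runoff ordinates (Q − Q_b): 0.0, 4.0, 11.0, 23.0, 36.0, 21.0, 12.0, 0.0 m³/s.
ΣQ_DR = 107.0 m³/s.
With Δt = 4 h = 14400 s, V = ΣQ_DR · Δt = 107.0 × 14400 = 1.54 × 10^6 m³.

V ≈ 1.54 × 10^6 m³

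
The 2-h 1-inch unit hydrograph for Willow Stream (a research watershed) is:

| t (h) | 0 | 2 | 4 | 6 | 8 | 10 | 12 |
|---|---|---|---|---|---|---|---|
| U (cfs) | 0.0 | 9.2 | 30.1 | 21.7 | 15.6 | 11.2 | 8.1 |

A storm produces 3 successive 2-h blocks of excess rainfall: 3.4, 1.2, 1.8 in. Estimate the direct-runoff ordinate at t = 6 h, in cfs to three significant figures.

Q ≈ 126 cfs

By discrete convolution, Q_j = Σ (P_i / 1 in) · U_{j−i}.
At t = 6 h (j=3): Q = (3.4/1)·21.7 + (1.2/1)·30.1 + (1.8/1)·9.2 = 126 cfs.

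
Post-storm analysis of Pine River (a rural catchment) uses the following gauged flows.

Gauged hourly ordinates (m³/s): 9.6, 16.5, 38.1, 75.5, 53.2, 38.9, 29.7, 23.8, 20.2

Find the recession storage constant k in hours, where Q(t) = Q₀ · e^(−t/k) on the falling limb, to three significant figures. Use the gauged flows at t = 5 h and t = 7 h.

k ≈ 4.07 h

On the falling limb, Q drops from 38.9 to 23.8 m³/s between t = 5 h and t = 7 h (Δt = 2 h).
k = −Δt / ln(Q₂/Q₁) = −2 / ln(23.8/38.9) = 4.07 h.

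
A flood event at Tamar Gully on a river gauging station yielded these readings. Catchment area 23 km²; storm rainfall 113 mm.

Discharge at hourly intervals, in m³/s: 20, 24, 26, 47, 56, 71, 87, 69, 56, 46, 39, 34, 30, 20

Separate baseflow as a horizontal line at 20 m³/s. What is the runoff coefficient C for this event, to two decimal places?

ΣQ_DR = 345.0 m³/s; V = ΣQ_DR·Δt = 1.242 × 10^6 m³.
Runoff depth d = V / A = 54.00 mm.
C = d / P = 54.00 / 113 = 0.48.

C ≈ 0.48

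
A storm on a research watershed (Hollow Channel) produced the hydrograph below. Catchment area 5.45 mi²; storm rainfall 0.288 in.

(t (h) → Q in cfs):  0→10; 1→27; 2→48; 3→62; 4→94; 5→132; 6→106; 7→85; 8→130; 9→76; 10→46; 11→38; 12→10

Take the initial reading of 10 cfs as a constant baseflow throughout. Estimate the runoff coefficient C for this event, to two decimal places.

ΣQ_DR = 734.0 cfs; V = ΣQ_DR·Δt = 2.642 × 10^6 ft³.
Runoff depth d = V / A = 0.2087 in.
C = d / P = 0.2087 / 0.288 = 0.72.

C ≈ 0.72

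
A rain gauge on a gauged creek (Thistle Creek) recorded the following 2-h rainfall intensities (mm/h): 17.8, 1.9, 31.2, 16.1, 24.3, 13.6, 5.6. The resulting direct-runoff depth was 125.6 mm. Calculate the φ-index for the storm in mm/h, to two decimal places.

Only the 5 blocks with intensity above φ contribute runoff: 17.8, 31.2, 16.1, 24.3, 13.6 mm/h.
Σ(I−φ)·Δt = d  ⇒  (17.8+31.2+16.1+24.3+13.6 − 5φ)·2 = 125.6
φ = (103.0 − 125.6/2) / 5 = 8.04 mm/h.

φ ≈ 8.04 mm/h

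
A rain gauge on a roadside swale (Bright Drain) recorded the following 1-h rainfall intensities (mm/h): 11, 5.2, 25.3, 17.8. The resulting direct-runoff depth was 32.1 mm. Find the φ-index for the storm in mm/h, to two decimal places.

φ ≈ 7.33 mm/h

Only the 3 blocks with intensity above φ contribute runoff: 11, 25.3, 17.8 mm/h.
Σ(I−φ)·Δt = d  ⇒  (11+25.3+17.8 − 3φ)·1 = 32.1
φ = (54.10 − 32.1/1) / 3 = 7.33 mm/h.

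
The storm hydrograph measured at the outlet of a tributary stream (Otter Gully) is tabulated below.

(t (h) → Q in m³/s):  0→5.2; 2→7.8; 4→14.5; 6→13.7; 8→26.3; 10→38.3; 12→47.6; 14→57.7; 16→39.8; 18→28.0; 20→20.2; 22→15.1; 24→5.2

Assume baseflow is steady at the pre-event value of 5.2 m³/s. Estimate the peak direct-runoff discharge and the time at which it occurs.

Subtracting baseflow gives direct-runoff ordinates: 0.0, 2.6, 9.3, 8.5, 21.1, 33.1, 42.4, 52.5, 34.6, 22.8, 15.0, 9.9, 0.0 m³/s.
The maximum is 52.5 m³/s, occurring at the reading for t = 14 h.

Q_p = 52.5 m³/s at t = 14 h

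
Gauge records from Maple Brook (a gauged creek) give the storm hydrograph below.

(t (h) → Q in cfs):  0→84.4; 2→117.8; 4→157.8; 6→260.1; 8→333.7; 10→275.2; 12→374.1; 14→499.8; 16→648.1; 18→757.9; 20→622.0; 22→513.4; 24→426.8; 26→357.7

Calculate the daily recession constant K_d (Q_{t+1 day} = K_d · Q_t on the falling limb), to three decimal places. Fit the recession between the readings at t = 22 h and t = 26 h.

K_d ≈ 0.114

Between t = 22 h and t = 26 h the flow falls from 513.4 to 357.7 cfs over 2×2 h = 4 h.
Per-interval ratio K = (357.7/513.4)^(1/2) = 0.8347; K_d = K^(24/2) = 0.114.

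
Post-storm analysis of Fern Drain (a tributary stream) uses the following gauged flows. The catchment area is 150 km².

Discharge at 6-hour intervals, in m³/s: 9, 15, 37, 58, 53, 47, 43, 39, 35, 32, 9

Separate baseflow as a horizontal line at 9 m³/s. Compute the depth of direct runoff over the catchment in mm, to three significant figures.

d ≈ 40.0 mm

Direct runoff: 0.0, 6.0, 28.0, 49.0, 44.0, 38.0, 34.0, 30.0, 26.0, 23.0, 0.0 m³/s; ΣQ_DR = 278.0 m³/s.
V = ΣQ_DR · Δt = 278.0 × 21600 s = 6.005 × 10^6 m³.
Over A = 150 km², depth = V / A = 40.0 mm.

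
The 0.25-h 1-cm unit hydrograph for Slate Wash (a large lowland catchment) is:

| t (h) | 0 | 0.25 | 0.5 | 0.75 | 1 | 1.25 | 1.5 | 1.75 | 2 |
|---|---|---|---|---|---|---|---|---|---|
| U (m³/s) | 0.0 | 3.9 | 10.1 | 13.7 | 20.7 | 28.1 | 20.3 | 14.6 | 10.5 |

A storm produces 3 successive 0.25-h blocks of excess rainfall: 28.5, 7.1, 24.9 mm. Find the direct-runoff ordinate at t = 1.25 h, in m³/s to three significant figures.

By discrete convolution, Q_j = Σ (P_i / 10 mm) · U_{j−i}.
At t = 1.25 h (j=5): Q = (28.5/10)·28.1 + (7.1/10)·20.7 + (24.9/10)·13.7 = 129 m³/s.

Q ≈ 129 m³/s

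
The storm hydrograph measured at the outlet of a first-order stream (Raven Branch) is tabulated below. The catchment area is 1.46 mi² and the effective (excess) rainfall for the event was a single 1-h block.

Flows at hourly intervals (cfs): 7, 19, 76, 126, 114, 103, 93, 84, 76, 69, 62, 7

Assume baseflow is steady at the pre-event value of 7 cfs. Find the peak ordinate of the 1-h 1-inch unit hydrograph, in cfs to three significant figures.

U_p ≈ 149 cfs

Direct runoff: 0.0, 12.0, 69.0, 119.0, 107.0, 96.0, 86.0, 77.0, 69.0, 62.0, 55.0, 0.0 cfs; ΣQ_DR = 752.0 cfs, peak = 119.0 cfs.
Runoff depth d = ΣQ_DR·Δt / A = 752.0 × 3600 / (1.46 mi²) = 0.7981 in.
The 1-inch UH is the DRH scaled by (1 in)/d, so U_p = 119.0 × 1/0.7981 = 149 cfs.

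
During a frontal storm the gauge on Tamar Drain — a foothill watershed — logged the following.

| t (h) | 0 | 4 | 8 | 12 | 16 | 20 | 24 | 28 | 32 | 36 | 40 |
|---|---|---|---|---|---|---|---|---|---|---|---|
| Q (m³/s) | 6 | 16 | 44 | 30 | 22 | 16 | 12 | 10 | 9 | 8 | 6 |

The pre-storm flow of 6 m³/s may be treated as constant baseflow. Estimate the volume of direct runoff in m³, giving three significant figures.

V ≈ 1.63 × 10^6 m³

Direct-runoff ordinates (Q − Q_b): 0.0, 10.0, 38.0, 24.0, 16.0, 10.0, 6.0, 4.0, 3.0, 2.0, 0.0 m³/s.
ΣQ_DR = 113.0 m³/s.
With Δt = 4 h = 14400 s, V = ΣQ_DR · Δt = 113.0 × 14400 = 1.63 × 10^6 m³.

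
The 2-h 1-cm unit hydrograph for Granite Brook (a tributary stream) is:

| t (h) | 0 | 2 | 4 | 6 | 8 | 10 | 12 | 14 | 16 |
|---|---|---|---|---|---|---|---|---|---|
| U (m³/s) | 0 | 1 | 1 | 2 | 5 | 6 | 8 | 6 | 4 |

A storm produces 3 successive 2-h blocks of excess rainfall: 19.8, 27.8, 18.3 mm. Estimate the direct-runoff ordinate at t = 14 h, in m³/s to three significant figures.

Q ≈ 45.1 m³/s

By discrete convolution, Q_j = Σ (P_i / 10 mm) · U_{j−i}.
At t = 14 h (j=7): Q = (19.8/10)·6 + (27.8/10)·8 + (18.3/10)·6 = 45.1 m³/s.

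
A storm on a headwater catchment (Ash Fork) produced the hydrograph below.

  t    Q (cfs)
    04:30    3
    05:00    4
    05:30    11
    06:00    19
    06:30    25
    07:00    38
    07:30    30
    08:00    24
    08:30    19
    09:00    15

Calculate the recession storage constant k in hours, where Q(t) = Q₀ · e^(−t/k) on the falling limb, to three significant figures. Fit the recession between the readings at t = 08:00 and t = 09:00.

k ≈ 2.13 h

On the falling limb, Q drops from 24 to 15 cfs between t = 08:00 and t = 09:00 (Δt = 1 h).
k = −Δt / ln(Q₂/Q₁) = −1 / ln(15/24) = 2.13 h.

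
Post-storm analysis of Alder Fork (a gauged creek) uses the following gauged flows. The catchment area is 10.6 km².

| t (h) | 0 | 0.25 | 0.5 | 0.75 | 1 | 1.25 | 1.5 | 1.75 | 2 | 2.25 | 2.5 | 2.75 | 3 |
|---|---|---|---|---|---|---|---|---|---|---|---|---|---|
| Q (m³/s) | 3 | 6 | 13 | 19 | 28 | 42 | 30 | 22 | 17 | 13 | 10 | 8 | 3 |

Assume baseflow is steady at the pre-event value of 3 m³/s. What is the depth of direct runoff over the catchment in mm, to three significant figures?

Direct runoff: 0.0, 3.0, 10.0, 16.0, 25.0, 39.0, 27.0, 19.0, 14.0, 10.0, 7.0, 5.0, 0.0 m³/s; ΣQ_DR = 175.0 m³/s.
V = ΣQ_DR · Δt = 175.0 × 900 s = 1.575 × 10^5 m³.
Over A = 10.6 km², depth = V / A = 14.9 mm.

d ≈ 14.9 mm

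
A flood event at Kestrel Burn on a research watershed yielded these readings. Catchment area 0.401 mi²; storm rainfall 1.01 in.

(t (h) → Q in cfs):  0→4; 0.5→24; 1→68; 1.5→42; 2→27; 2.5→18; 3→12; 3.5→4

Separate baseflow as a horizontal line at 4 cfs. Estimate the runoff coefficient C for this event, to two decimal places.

C ≈ 0.32

ΣQ_DR = 167.0 cfs; V = ΣQ_DR·Δt = 3.006 × 10^5 ft³.
Runoff depth d = V / A = 0.3227 in.
C = d / P = 0.3227 / 1.01 = 0.32.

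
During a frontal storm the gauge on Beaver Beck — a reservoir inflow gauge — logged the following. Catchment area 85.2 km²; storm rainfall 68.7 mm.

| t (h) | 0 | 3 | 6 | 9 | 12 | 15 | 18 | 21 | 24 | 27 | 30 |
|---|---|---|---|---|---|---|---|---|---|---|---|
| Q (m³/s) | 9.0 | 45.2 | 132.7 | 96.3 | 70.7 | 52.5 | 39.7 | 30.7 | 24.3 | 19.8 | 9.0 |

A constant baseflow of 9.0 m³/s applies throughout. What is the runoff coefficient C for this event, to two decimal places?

ΣQ_DR = 430.9 m³/s; V = ΣQ_DR·Δt = 4.654 × 10^6 m³.
Runoff depth d = V / A = 54.62 mm.
C = d / P = 54.62 / 68.7 = 0.80.

C ≈ 0.80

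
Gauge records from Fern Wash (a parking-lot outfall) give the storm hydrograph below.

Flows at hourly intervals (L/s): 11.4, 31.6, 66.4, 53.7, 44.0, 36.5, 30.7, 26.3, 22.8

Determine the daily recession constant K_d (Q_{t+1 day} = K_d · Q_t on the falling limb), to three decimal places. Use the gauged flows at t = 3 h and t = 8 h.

K_d ≈ 0.016

Between t = 3 h and t = 8 h the flow falls from 53.7 to 22.8 L/s over 5×1 h = 5 h.
Per-interval ratio K = (22.8/53.7)^(1/5) = 0.8425; K_d = K^(24/1) = 0.016.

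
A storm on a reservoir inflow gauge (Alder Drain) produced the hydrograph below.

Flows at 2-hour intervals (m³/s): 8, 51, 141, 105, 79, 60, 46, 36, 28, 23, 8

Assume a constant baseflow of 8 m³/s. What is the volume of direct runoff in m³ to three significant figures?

V ≈ 3.58 × 10^6 m³

Direct-runoff ordinates (Q − Q_b): 0.0, 43.0, 133.0, 97.0, 71.0, 52.0, 38.0, 28.0, 20.0, 15.0, 0.0 m³/s.
ΣQ_DR = 497.0 m³/s.
With Δt = 2 h = 7200 s, V = ΣQ_DR · Δt = 497.0 × 7200 = 3.58 × 10^6 m³.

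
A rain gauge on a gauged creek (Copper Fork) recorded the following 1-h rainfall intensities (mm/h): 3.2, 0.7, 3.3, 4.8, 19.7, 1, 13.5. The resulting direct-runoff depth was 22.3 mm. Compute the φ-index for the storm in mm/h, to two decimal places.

Only the 2 blocks with intensity above φ contribute runoff: 19.7, 13.5 mm/h.
Σ(I−φ)·Δt = d  ⇒  (19.7+13.5 − 2φ)·1 = 22.3
φ = (33.20 − 22.3/1) / 2 = 5.45 mm/h.

φ ≈ 5.45 mm/h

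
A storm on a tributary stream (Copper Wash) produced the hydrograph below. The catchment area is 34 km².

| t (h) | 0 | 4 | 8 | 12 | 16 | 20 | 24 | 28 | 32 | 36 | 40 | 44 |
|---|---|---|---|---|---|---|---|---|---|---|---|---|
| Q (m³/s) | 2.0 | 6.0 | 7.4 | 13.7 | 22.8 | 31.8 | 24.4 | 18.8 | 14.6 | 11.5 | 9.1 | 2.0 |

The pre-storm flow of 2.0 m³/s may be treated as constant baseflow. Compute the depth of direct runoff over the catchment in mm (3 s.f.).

Direct runoff: 0.0, 4.0, 5.4, 11.7, 20.8, 29.8, 22.4, 16.8, 12.6, 9.5, 7.1, 0.0 m³/s; ΣQ_DR = 140.1 m³/s.
V = ΣQ_DR · Δt = 140.1 × 14400 s = 2.017 × 10^6 m³.
Over A = 34 km², depth = V / A = 59.3 mm.

d ≈ 59.3 mm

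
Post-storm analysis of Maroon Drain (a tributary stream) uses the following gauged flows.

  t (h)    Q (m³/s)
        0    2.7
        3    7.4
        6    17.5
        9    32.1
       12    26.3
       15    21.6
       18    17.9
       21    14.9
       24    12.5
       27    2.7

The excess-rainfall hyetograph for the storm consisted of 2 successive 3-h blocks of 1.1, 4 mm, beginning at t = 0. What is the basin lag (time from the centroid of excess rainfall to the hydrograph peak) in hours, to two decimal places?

Centroid of excess rainfall: t_c = Σ P_i·t̄_i / ΣP_i = 3.8529 h (block centres at 1.5, 4.5 h).
Hydrograph peak occurs at t = 9 h, so basin lag t_L = 9 − 3.8529 = 5.15 h.

t_L ≈ 5.15 h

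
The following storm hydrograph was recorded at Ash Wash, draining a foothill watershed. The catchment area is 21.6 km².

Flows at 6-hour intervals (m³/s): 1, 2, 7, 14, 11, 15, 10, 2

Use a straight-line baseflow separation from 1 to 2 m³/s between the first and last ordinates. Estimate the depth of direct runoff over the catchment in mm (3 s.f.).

d ≈ 50.0 mm

Direct runoff: 0.00, 0.86, 5.71, 12.57, 9.43, 13.29, 8.14, 0.00 m³/s; ΣQ_DR = 50.00 m³/s.
V = ΣQ_DR · Δt = 50.00 × 21600 s = 1.080 × 10^6 m³.
Over A = 21.6 km², depth = V / A = 50.0 mm.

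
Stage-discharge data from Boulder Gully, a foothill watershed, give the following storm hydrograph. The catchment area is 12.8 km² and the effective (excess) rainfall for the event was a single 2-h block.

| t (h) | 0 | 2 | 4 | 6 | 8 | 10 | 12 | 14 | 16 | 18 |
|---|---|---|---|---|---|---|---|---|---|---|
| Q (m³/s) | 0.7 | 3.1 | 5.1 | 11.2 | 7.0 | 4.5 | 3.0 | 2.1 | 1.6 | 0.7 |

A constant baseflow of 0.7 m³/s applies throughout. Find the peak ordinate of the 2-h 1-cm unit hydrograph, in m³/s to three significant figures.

Direct runoff: 0.0, 2.4, 4.4, 10.5, 6.3, 3.8, 2.3, 1.4, 0.9, 0.0 m³/s; ΣQ_DR = 32.00 m³/s, peak = 10.5 m³/s.
Runoff depth d = ΣQ_DR·Δt / A = 32.00 × 7200 / (12.8 km²) = 18.00 mm.
The 1-cm UH is the DRH scaled by (10 mm)/d, so U_p = 10.5 × 10/18.00 = 5.83 m³/s.

U_p ≈ 5.83 m³/s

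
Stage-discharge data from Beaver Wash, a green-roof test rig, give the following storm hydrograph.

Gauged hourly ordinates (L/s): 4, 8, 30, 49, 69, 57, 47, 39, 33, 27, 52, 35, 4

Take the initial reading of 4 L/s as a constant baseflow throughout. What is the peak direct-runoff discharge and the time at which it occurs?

Q_p = 65.0 L/s at t = 4 h

Subtracting baseflow gives direct-runoff ordinates: 0.0, 4.0, 26.0, 45.0, 65.0, 53.0, 43.0, 35.0, 29.0, 23.0, 48.0, 31.0, 0.0 L/s.
The maximum is 65.0 L/s, occurring at the reading for t = 4 h.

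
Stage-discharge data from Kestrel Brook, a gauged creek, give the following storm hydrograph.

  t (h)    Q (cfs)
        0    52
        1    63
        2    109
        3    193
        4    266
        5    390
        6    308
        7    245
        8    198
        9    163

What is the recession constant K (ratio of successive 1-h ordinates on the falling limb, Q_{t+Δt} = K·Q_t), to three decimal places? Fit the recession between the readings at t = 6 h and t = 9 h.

Using the recession-limb readings at t = 6 h and t = 9 h: Q falls from 308 to 163 cfs over 3 intervals.
K = (Q₂/Q₁)^(1/3) = (163/308)^(1/3) = 0.809.

K ≈ 0.809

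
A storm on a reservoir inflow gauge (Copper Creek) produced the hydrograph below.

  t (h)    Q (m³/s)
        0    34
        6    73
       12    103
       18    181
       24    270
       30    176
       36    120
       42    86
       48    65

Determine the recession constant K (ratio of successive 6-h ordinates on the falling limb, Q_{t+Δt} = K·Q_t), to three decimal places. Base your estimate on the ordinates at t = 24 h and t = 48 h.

Using the recession-limb readings at t = 24 h and t = 48 h: Q falls from 270 to 65 m³/s over 4 intervals.
K = (Q₂/Q₁)^(1/4) = (65/270)^(1/4) = 0.700.

K ≈ 0.700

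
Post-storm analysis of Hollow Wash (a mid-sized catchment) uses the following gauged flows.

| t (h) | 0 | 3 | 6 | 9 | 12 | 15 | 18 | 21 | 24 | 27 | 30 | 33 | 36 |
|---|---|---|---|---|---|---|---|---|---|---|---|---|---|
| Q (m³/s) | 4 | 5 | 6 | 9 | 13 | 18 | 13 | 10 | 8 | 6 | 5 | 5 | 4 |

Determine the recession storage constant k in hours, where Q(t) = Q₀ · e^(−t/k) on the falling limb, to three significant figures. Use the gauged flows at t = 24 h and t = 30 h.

k ≈ 12.8 h

On the falling limb, Q drops from 8 to 5 m³/s between t = 24 h and t = 30 h (Δt = 6 h).
k = −Δt / ln(Q₂/Q₁) = −6 / ln(5/8) = 12.8 h.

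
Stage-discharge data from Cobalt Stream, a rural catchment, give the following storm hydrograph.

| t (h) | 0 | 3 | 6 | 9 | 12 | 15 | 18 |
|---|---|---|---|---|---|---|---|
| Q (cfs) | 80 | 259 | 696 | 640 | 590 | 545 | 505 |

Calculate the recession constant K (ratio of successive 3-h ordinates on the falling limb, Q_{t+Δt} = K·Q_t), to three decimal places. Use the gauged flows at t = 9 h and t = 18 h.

Using the recession-limb readings at t = 9 h and t = 18 h: Q falls from 640 to 505 cfs over 3 intervals.
K = (Q₂/Q₁)^(1/3) = (505/640)^(1/3) = 0.924.

K ≈ 0.924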